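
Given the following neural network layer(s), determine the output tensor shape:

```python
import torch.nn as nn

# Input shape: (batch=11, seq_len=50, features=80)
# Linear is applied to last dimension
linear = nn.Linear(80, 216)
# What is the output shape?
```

Input: (11, 50, 80) -> Output: (11, 50, 216)

Answer: (11, 50, 216)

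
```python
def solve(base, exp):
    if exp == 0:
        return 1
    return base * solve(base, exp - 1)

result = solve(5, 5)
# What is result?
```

solve(5, 5) = 5 * 5 * 5 * 5 * 5 = 3125

Answer: 3125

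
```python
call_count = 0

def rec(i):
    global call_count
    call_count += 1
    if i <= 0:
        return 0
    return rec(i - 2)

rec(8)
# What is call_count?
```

Linear recursion stepping by 2: 5 calls from i=8 down to ≤0.

Answer: 5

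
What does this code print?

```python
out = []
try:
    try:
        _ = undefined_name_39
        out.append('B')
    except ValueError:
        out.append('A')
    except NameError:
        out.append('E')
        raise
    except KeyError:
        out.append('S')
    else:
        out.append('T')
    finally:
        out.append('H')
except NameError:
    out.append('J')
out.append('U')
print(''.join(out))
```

Execution trace: 'E' (inner except NameError) → 'H' (inner finally) → 'J' (outer except NameError) → 'U' (after the try/except). Output: EHJU

Answer: EHJU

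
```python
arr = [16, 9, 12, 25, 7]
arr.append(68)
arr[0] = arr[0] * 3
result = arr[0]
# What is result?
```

Trace:
`arr = [16, 9, 12, 25, 7]` → arr = [16, 9, 12, 25, 7]
`arr.append(68)` → arr = [16, 9, 12, 25, 7, 68]
`arr[0] = arr[0] * 3` → arr = [48, 9, 12, 25, 7, 68]
`result = arr[0]` → result = 48
So result = 48

Answer: 48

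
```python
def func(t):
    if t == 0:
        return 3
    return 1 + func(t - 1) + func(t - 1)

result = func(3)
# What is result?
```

func(t) = 1 + 2·func(t-1), func(0)=3. Closed form: (3+1)·2^3 - 1 = 31.

Answer: 31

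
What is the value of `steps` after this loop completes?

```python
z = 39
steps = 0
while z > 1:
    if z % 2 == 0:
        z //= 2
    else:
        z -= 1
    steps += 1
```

Steps to reduce 39 to 1
`steps` takes the values: 0 → 1 → 2 → 3 → 4 → 5 → 6 → 7 → 8

Answer: 8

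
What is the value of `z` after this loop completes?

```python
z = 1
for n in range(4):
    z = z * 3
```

Multiply by 3, 4 times: 1 * 3^4 = 81
`z` takes the values: 1 → 3 → 9 → 27 → 81

Answer: 81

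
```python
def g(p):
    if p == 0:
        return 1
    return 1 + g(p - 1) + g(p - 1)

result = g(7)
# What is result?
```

g(p) = 1 + 2·g(p-1), g(0)=1. Closed form: (1+1)·2^7 - 1 = 255.

Answer: 255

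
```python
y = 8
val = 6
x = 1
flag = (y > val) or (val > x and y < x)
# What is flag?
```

Trace:
`y = 8` → y = 8
`val = 6` → val = 6
`x = 1` → x = 1
`flag = (y > val) or (val > x and y < x)` → flag = True
So flag = True

Answer: True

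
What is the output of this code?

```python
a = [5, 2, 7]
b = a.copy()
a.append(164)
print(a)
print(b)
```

Key concept: list.copy() creates independent copy.
Step by step:
`a = [5, 2, 7]` → a = [5, 2, 7]
`b = a.copy()` → b = [5, 2, 7]
`a.append(164)` → a = [5, 2, 7, 164]
`print(a)` → prints [5, 2, 7, 164]
`print(b)` → prints [5, 2, 7]

Answer:
[5, 2, 7, 164]
[5, 2, 7]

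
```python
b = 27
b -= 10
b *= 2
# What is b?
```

Trace:
`b = 27` → b = 27
`b -= 10` → b = 17
`b *= 2` → b = 34
So b = 34

Answer: 34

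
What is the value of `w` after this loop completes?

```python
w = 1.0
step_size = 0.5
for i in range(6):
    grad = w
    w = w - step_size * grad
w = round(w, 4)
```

Gradient descent: w = 1.0 * (1 - 0.5)^6
`w` takes the values: 1.0 → 0.5 → 0.25 → 0.125 → 0.0625 → 0.03125 → 0.015625 → 0.0156

Answer: 0.0156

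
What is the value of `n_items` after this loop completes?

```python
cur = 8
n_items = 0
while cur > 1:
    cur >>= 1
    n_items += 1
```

Count right shifts until 1
`n_items` takes the values: 0 → 1 → 2 → 3

Answer: 3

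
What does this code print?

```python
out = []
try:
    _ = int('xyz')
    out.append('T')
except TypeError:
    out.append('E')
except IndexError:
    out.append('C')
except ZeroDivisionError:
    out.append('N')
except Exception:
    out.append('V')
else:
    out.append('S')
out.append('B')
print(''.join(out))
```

Execution trace: 'V' (except Exception) → 'B' (after the try/except). Output: VB

Answer: VB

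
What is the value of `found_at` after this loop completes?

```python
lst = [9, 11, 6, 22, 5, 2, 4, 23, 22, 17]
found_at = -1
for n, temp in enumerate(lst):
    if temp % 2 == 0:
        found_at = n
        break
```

First even number index in [9, 11, 6, 22, 5, 2, 4, 23, 22, 17]
`found_at` takes the values: -1 → 2

Answer: 2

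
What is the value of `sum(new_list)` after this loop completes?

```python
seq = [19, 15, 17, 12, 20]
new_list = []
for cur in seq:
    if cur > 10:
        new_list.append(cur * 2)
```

Sum of doubled values > 10
`new_list` takes the values: [] → [38] → [38, 30] → [38, 30, 34] → [38, 30, 34, 24] → [38, 30, 34, 24, 40]
So `sum(new_list)` = 166

Answer: 166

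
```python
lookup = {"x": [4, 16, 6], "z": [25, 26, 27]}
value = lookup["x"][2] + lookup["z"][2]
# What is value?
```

Trace:
`lookup = {"x": [4, 16, 6], "z": [25, 26, 27]}` → lookup = {'x': [4, 16, 6], 'z': [25, 26, 27]}
`value = lookup["x"][2] + lookup["z"][2]` → value = 33
So value = 33

Answer: 33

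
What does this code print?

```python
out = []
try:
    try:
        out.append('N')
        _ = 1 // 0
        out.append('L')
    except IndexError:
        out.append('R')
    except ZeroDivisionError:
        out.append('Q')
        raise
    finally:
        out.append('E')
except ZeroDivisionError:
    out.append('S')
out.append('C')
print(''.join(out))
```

Execution trace: 'N' (try body) → 'Q' (except ZeroDivisionError) → 'E' (finally) → 'S' (outer except ZeroDivisionError) → 'C' (after the try/except). Output: NQESC

Answer: NQESC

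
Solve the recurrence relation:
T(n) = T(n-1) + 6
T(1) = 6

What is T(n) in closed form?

Unrolling: T(n) = T(1) + 6·(n-1) = 6 + 6(n-1) = 6n.

Answer: T(n) = 6n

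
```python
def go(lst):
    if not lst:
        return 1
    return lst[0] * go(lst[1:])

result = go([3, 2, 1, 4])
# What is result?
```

Product over [3, 2, 1, 4] = 3 * 2 * 1 * 4 = 24

Answer: 24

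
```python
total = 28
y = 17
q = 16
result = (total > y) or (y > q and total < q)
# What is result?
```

Trace:
`total = 28` → total = 28
`y = 17` → y = 17
`q = 16` → q = 16
`result = (total > y) or (y > q and total < q)` → result = True
So result = True

Answer: True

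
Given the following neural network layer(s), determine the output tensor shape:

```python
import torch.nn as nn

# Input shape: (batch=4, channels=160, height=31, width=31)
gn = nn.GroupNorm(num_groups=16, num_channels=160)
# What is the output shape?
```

Input: (4, 160, 31, 31) -> Output: (4, 160, 31, 31)

Answer: (4, 160, 31, 31)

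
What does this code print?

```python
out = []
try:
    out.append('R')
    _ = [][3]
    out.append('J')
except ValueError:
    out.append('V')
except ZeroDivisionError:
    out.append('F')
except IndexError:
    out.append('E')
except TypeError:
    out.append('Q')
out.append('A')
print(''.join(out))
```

Execution trace: 'R' (try body) → 'E' (except IndexError) → 'A' (after the try/except). Output: REA

Answer: REA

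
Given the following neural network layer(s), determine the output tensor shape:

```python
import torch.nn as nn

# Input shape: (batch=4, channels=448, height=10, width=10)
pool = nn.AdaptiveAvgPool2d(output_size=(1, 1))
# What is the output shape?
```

Input: (4, 448, 10, 10) -> Output: (4, 448, 1, 1)

Answer: (4, 448, 1, 1)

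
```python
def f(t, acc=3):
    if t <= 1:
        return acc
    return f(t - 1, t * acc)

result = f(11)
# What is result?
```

Accumulator trace (n, acc): (11, 3) -> (10, 33) -> (9, 330) -> (8, 2970) -> (7, 23760) -> (6, 166320) -> (5, 997920) -> (4, 4989600) -> (3, 19958400) -> (2, 59875200) -> (1, 119750400) -> return 119750400

Answer: 119750400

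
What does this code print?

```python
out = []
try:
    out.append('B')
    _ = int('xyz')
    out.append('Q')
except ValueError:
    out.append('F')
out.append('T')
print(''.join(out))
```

Execution trace: 'B' (try body) → 'F' (except ValueError) → 'T' (after the try/except). Output: BFT

Answer: BFT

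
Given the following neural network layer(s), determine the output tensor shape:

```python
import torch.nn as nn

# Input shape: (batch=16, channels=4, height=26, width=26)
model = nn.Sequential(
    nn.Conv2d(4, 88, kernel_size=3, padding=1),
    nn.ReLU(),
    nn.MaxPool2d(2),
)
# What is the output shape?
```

Input: (16, 4, 26, 26) -> after Conv2d: (16, 88, 26, 26) -> after ReLU: (16, 88, 26, 26) -> Output: (16, 88, 13, 13)

Answer: (16, 88, 13, 13)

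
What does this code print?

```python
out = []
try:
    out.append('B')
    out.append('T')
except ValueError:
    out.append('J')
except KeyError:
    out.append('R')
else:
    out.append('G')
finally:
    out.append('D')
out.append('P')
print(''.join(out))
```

Execution trace: 'B' (try body) → 'T' (try body, no exception) → 'G' (else) → 'D' (finally) → 'P' (after the try/except). Output: BTGDP

Answer: BTGDP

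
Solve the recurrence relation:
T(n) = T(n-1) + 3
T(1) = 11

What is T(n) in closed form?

Unrolling: T(n) = T(1) + 3·(n-1) = 11 + 3(n-1) = 3n + 8.

Answer: T(n) = 3n + 8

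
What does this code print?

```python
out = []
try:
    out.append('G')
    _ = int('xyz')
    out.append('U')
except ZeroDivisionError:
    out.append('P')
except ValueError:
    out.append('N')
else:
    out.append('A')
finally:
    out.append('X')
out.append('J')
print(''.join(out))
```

Execution trace: 'G' (try body) → 'N' (except ValueError) → 'X' (finally) → 'J' (after the try/except). Output: GNXJ

Answer: GNXJ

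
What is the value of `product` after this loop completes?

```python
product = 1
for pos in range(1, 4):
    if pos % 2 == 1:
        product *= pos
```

Product of odd numbers 1 to 3
`product` takes the values: 1 → 3

Answer: 3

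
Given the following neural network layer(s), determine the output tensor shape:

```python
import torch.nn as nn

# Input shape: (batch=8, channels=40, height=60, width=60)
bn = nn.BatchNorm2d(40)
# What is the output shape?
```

Input: (8, 40, 60, 60) -> Output: (8, 40, 60, 60)

Answer: (8, 40, 60, 60)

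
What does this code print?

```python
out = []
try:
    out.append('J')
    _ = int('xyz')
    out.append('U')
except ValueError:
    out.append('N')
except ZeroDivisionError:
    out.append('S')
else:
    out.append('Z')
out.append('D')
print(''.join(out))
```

Execution trace: 'J' (try body) → 'N' (except ValueError) → 'D' (after the try/except). Output: JND

Answer: JND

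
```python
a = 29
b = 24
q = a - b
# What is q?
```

Trace:
`a = 29` → a = 29
`b = 24` → b = 24
`q = a - b` → q = 5
So q = 5

Answer: 5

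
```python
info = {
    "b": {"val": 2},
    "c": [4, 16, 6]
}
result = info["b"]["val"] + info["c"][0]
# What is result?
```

Trace:
`info = { ...` → info = {'b': {'val': 2}, 'c': [4, 16, 6]}
`result = info["b"]["val"] + info["c"][0]` → result = 6
So result = 6

Answer: 6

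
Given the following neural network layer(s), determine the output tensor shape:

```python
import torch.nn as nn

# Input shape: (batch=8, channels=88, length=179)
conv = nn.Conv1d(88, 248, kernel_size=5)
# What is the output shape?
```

Input: (8, 88, 179) -> Output: (8, 248, 175)

Answer: (8, 248, 175)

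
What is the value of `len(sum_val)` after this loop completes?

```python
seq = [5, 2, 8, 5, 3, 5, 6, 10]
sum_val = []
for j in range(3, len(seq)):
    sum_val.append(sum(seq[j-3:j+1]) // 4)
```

Number of 4-element averages
`sum_val` takes the values: [] → [5] → [5, 4] → [5, 4, 5] → [5, 4, 5, 4] → [5, 4, 5, 4, 6]
So `len(sum_val)` = 5

Answer: 5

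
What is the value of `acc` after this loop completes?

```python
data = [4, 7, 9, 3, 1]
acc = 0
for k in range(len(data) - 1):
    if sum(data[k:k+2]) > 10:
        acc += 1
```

Count windows with sum > 10
`acc` takes the values: 0 → 1 → 2 → 3

Answer: 3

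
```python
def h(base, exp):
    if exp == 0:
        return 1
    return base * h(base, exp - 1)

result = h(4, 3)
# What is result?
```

h(4, 3) = 4 * 4 * 4 = 64

Answer: 64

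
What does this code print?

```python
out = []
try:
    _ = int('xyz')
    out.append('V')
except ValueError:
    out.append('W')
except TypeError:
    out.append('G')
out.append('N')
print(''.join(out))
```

Execution trace: 'W' (except ValueError) → 'N' (after the try/except). Output: WN

Answer: WN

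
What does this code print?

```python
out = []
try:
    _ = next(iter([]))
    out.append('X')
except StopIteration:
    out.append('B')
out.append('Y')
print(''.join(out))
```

Execution trace: 'B' (except StopIteration) → 'Y' (after the try/except). Output: BY

Answer: BY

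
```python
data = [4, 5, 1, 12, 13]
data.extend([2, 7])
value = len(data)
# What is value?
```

Trace:
`data = [4, 5, 1, 12, 13]` → data = [4, 5, 1, 12, 13]
`data.extend([2, 7])` → data = [4, 5, 1, 12, 13, 2, 7]
`value = len(data)` → value = 7
So value = 7

Answer: 7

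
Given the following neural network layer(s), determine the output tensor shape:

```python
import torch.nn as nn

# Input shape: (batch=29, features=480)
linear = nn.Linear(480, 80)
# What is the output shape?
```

Input: (29, 480) -> Output: (29, 80)

Answer: (29, 80)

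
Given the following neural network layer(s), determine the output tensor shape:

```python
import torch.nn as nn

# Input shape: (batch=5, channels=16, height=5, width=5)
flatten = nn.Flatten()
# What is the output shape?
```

Input: (5, 16, 5, 5) -> Output: (5, 400)

Answer: (5, 400)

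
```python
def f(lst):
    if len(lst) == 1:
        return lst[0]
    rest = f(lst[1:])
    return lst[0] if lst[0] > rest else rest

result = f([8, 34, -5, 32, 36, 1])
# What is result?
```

Recursive max over [8, 34, -5, 32, 36, 1] = 36

Answer: 36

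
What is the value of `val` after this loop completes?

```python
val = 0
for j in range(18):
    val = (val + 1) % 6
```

Increment mod 6, 18 times = 0
`val` takes the values: 0 → 1 → 2 → 3 → 4 → 5 → 0 → 1 → 2 → 3 → 4 → 5 → 0 → 1 → 2 → 3 → 4 → 5 → 0

Answer: 0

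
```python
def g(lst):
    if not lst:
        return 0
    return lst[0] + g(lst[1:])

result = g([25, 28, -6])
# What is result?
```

25 + 28 + (-6) + 0 = 47

Answer: 47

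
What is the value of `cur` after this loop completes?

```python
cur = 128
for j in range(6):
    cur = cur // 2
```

Halve 6 times: 128 // 2^6 = 2
`cur` takes the values: 128 → 64 → 32 → 16 → 8 → 4 → 2

Answer: 2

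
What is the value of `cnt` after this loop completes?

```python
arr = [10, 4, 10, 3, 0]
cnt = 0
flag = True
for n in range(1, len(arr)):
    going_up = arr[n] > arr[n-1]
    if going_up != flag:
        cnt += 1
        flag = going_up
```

Count direction changes in [10, 4, 10, 3, 0]
`cnt` takes the values: 0 → 1 → 2 → 3

Answer: 3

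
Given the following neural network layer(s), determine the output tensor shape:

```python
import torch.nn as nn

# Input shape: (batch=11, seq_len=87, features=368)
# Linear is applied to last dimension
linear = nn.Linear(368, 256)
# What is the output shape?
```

Input: (11, 87, 368) -> Output: (11, 87, 256)

Answer: (11, 87, 256)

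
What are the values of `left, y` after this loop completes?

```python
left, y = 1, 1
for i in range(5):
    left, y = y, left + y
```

Fibonacci: after 5 iterations
`left, y` takes the values: (1, 1) → (1, 2) → (2, 3) → (3, 5) → (5, 8) → (8, 13)

Answer: 8, 13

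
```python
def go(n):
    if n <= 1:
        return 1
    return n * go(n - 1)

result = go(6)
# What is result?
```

go(6) = 6 * 5 * 4 * 3 * 2 * 1 = 720

Answer: 720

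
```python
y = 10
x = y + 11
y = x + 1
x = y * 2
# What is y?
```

Trace:
`y = 10` → y = 10
`x = y + 11` → x = 21
`y = x + 1` → y = 22
`x = y * 2` → x = 44
So y = 22

Answer: 22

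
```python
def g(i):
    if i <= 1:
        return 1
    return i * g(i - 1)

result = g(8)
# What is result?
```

g(8) = 8 * 7 * 6 * 5 * 4 * 3 * 2 * 1 = 40320

Answer: 40320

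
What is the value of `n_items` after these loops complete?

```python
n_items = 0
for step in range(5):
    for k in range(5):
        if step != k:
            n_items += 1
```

5² - 5 (exclude diagonal)
`n_items` takes the values: 0 → 1 → 2 → 3 → 4 → 5 → 6 → 7 → 8 → 9 → 10 → 11 → 12 → 13 → 14 → 15 → 16 → 17 → 18 → 19 → 20

Answer: 20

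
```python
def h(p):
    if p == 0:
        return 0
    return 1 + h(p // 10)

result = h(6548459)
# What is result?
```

Count of digits of 6548459: 7

Answer: 7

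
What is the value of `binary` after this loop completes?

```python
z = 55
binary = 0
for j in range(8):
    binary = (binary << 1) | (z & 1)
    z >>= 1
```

Reverse lowest 8 bits of 55
`binary` takes the values: 0 → 1 → 3 → 7 → 14 → 29 → 59 → 118 → 236

Answer: 236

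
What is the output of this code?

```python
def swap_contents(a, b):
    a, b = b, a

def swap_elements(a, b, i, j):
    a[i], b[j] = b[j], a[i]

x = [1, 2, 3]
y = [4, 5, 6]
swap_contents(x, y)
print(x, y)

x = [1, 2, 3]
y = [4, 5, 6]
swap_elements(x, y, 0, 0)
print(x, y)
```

Key concept: parameter rebinding vs mutation.
Step by step:
`x = [1, 2, 3]` → x = [1, 2, 3]
`y = [4, 5, 6]` → y = [4, 5, 6]
`swap_contents(x, y)` → no visible change to tracked variables
`print(x, y)` → prints [1, 2, 3] [4, 5, 6]
`x = [1, 2, 3]` → x = [1, 2, 3]
`y = [4, 5, 6]` → y = [4, 5, 6]
`swap_elements(x, y, 0, 0)` → x = [4, 2, 3]; y = [1, 5, 6]
`print(x, y)` → prints [4, 2, 3] [1, 5, 6]

Answer:
[1, 2, 3] [4, 5, 6]
[4, 2, 3] [1, 5, 6]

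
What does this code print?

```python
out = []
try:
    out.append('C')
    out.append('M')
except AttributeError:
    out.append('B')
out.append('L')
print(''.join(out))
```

Execution trace: 'C' (try body) → 'M' (try body, no exception) → 'L' (after the try/except). Output: CML

Answer: CML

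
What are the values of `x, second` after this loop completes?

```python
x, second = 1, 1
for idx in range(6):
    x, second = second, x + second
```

Fibonacci: after 6 iterations
`x, second` takes the values: (1, 1) → (1, 2) → (2, 3) → (3, 5) → (5, 8) → (8, 13) → (13, 21)

Answer: 13, 21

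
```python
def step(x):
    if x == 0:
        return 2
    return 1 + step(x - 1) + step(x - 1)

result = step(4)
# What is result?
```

step(x) = 1 + 2·step(x-1), step(0)=2. Closed form: (2+1)·2^4 - 1 = 47.

Answer: 47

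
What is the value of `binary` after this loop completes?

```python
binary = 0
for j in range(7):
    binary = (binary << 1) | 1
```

Build 7 consecutive 1-bits: 0b1111111
`binary` takes the values: 0 → 1 → 3 → 7 → 15 → 31 → 63 → 127

Answer: 127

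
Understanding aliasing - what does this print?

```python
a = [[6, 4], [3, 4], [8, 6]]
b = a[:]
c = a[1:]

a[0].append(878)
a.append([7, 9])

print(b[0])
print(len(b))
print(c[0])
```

Key concept: slice with nested mutation.
Step by step:
`a = [[6, 4], [3, 4], [8, 6]]` → a = [[6, 4], [3, 4], [8, 6]]
`b = a[:]` → b = [[6, 4], [3, 4], [8, 6]]
`c = a[1:]` → c = [[3, 4], [8, 6]]
`a[0].append(878)` → a = [[6, 4, 878], [3, 4], [8, 6]]; b = [[6, 4, 878], [3, 4], [8, 6]]
`a.append([7, 9])` → a = [[6, 4, 878], [3, 4], [8, 6], [7, 9]]
`print(b[0])` → prints [6, 4, 878]
`print(len(b))` → prints 3
`print(c[0])` → prints [3, 4]

Answer:
[6, 4, 878]
3
[3, 4]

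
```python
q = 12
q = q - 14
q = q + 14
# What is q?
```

Trace:
`q = 12` → q = 12
`q = q - 14` → q = -2
`q = q + 14` → q = 12
So q = 12

Answer: 12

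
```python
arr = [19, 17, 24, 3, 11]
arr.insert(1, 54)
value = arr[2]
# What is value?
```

Trace:
`arr = [19, 17, 24, 3, 11]` → arr = [19, 17, 24, 3, 11]
`arr.insert(1, 54)` → arr = [19, 54, 17, 24, 3, 11]
`value = arr[2]` → value = 17
So value = 17

Answer: 17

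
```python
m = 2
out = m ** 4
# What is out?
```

Trace:
`m = 2` → m = 2
`out = m ** 4` → out = 16
So out = 16

Answer: 16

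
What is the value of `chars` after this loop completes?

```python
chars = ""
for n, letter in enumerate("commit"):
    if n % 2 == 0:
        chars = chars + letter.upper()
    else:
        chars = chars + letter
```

Uppercase even positions in 'commit'
`chars` takes the values: "" → "C" → "Co" → "CoM" → "CoMm" → "CoMmI" → "CoMmIt"

Answer: "CoMmIt"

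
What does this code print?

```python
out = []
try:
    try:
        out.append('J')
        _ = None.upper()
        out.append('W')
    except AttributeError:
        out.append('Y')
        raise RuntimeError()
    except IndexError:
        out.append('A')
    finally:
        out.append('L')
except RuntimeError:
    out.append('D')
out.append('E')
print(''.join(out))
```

Execution trace: 'J' (inner try body) → 'Y' (inner except AttributeError) → 'L' (inner finally) → 'D' (outer except RuntimeError) → 'E' (after the try/except). Output: JYLDE

Answer: JYLDE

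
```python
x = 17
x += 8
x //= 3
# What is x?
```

Trace:
`x = 17` → x = 17
`x += 8` → x = 25
`x //= 3` → x = 8
So x = 8

Answer: 8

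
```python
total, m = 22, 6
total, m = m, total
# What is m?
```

Trace:
`total, m = 22, 6` → total = 22; m = 6
`total, m = m, total` → total = 6; m = 22
So m = 22

Answer: 22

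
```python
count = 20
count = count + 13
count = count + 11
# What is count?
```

Trace:
`count = 20` → count = 20
`count = count + 13` → count = 33
`count = count + 11` → count = 44
So count = 44

Answer: 44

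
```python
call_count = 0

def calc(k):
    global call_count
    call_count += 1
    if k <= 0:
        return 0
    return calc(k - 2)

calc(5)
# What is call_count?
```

Linear recursion stepping by 2: 4 calls from k=5 down to ≤0.

Answer: 4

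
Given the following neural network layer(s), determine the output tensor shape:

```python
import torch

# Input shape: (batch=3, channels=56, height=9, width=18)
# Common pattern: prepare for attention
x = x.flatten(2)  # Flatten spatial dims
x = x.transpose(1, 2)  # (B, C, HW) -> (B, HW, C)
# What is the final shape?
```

Input: (3, 56, 9, 18) -> after flatten(2): (3, 56, 162) -> Output: (3, 162, 56)

Answer: (3, 162, 56)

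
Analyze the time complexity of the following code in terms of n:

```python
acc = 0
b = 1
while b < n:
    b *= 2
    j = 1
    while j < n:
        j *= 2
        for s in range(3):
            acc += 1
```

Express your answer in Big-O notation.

Each loop level contributes: log n × log n × 1. Multiplying the contributions gives O(log² n).

Answer: O(log² n)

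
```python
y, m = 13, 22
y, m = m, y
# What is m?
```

Trace:
`y, m = 13, 22` → y = 13; m = 22
`y, m = m, y` → y = 22; m = 13
So m = 13

Answer: 13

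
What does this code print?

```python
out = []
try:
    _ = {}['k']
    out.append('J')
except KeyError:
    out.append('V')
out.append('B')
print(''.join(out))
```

Execution trace: 'V' (except KeyError) → 'B' (after the try/except). Output: VB

Answer: VB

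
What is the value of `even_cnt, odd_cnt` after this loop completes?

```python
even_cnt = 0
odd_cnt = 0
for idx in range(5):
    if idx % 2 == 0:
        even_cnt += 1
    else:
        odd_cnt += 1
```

Count evens and odds in range(5)
`even_cnt, odd_cnt` takes the values: (0, 0) → (1, 0) → (1, 1) → (2, 1) → (2, 2) → (3, 2)

Answer: 3, 2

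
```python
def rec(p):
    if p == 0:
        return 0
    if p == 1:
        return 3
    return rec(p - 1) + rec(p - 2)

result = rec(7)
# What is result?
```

Build up from base cases: rec(0)=0, rec(1)=3, rec(2)=3, rec(3)=6, rec(4)=9, rec(5)=15, rec(6)=24, ..., rec(7)=39

Answer: 39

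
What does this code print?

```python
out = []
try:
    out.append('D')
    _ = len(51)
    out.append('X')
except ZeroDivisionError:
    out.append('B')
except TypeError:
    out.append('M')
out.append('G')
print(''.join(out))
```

Execution trace: 'D' (try body) → 'M' (except TypeError) → 'G' (after the try/except). Output: DMG

Answer: DMG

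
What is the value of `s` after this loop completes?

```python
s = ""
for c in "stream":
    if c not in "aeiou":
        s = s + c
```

Remove vowels from 'stream'
`s` takes the values: "" → "s" → "st" → "str" → "strm"

Answer: "strm"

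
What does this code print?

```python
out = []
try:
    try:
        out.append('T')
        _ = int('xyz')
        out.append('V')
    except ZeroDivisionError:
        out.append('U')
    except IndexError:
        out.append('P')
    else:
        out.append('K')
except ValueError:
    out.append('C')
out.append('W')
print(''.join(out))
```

Execution trace: 'T' (try body) → 'C' (outer except ValueError) → 'W' (after the try/except). Output: TCW

Answer: TCW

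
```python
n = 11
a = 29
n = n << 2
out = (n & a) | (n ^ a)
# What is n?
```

Trace:
`n = 11` → n = 11
`a = 29` → a = 29
`n = n << 2` → n = 44
`out = (n & a) | (n ^ a)` → out = 61
So n = 44

Answer: 44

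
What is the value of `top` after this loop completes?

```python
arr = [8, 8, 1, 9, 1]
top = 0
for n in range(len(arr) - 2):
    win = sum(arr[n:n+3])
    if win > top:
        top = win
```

Max sum of 3-element window in [8, 8, 1, 9, 1]
`top` takes the values: 0 → 17 → 18

Answer: 18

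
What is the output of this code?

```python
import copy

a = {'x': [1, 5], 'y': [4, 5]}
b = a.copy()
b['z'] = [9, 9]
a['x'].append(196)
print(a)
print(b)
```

Key concept: shallow copy of dict with mutable values.
Step by step:
`a = {'x': [1, 5], 'y': [4, 5]}` → a = {'x': [1, 5], 'y': [4, 5]}
`b = a.copy()` → b = {'x': [1, 5], 'y': [4, 5]}
`b['z'] = [9, 9]` → b = {'x': [1, 5], 'y': [4, 5], 'z': [9, 9]}
`a['x'].append(196)` → a = {'x': [1, 5, 196], 'y': [4, 5]}; b = {'x': [1, 5, 196], 'y': [4, 5], 'z': [9, 9]}
`print(a)` → prints {'x': [1, 5, 196], 'y': [4, 5]}
`print(b)` → prints {'x': [1, 5, 196], 'y': [4, 5], 'z': [9, 9]}

Answer:
{'x': [1, 5, 196], 'y': [4, 5]}
{'x': [1, 5, 196], 'y': [4, 5], 'z': [9, 9]}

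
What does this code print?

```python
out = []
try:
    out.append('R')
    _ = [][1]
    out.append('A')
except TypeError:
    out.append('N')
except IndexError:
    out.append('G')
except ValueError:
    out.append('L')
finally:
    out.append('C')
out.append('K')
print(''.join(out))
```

Execution trace: 'R' (try body) → 'G' (except IndexError) → 'C' (finally) → 'K' (after the try/except). Output: RGCK

Answer: RGCK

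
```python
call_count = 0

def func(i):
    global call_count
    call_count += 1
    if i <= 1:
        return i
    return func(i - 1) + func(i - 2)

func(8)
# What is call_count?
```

Calls(i) = 1 + Calls(i-1) + Calls(i-2); Calls(0)=Calls(1)=1. For i=8 this gives 67.

Answer: 67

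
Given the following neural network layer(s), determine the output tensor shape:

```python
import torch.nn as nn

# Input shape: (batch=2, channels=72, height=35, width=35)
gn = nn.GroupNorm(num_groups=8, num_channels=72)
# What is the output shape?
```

Input: (2, 72, 35, 35) -> Output: (2, 72, 35, 35)

Answer: (2, 72, 35, 35)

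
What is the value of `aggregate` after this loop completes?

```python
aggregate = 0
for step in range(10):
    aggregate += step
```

Sum of 0 to 9 = 45
`aggregate` takes the values: 0 → 1 → 3 → 6 → 10 → 15 → 21 → 28 → 36 → 45

Answer: 45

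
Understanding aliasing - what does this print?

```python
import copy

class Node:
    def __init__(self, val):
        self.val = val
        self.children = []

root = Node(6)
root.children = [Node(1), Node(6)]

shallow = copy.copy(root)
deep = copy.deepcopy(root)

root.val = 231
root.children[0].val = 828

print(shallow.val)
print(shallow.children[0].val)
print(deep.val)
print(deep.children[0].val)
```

Key concept: deep copy with custom objects.
Step by step:
`root = Node(6)` → root = Node(val=6, children=[])
`root.children = [Node(1), Node(6)]` → root = Node(val=6, children=[Node(val=1, children=[]), Node(val=6, children=[])])
`shallow = copy.copy(root)` → shallow = Node(val=6, children=[Node(val=1, children=[]), Node(val=6, children=[])])
`deep = copy.deepcopy(root)` → deep = Node(val=6, children=[Node(val=1, children=[]), Node(val=6, children=[])])
`root.val = 231` → root = Node(val=231, children=[Node(val=1, children=[]), Node(val=6, children=[])])
`root.children[0].val = 828` → root = Node(val=231, children=[Node(val=828, children=[]), Node(val=6, children=[])]); shallow = Node(val=6, children=[Node(val=828, children=[]), Node(val=6, children=[])])
`print(shallow.val)` → prints 6
`print(shallow.children[0].val)` → prints 828
`print(deep.val)` → prints 6
`print(deep.children[0].val)` → prints 1

Answer:
6
828
6
1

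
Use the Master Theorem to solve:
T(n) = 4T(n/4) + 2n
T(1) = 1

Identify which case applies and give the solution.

a=4, b=4, f(n)=2n. log_4(4) = 1. Since c=1 = 1, Case 2 applies: T(n) = Θ(n^log_b(a) · log n) = O(n log n).

Answer: O(n log n) - Case 2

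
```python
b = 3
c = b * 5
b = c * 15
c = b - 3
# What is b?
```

Trace:
`b = 3` → b = 3
`c = b * 5` → c = 15
`b = c * 15` → b = 225
`c = b - 3` → c = 222
So b = 225

Answer: 225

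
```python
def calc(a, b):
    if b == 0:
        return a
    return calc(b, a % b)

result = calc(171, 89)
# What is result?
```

calc(171, 89) -> calc(89, 82) -> calc(82, 7) -> calc(7, 5) -> calc(5, 2) -> calc(2, 1) -> calc(1, 0) -> 1

Answer: 1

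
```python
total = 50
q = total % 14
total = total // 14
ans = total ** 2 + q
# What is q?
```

Trace:
`total = 50` → total = 50
`q = total % 14` → q = 8
`total = total // 14` → total = 3
`ans = total ** 2 + q` → ans = 17
So q = 8

Answer: 8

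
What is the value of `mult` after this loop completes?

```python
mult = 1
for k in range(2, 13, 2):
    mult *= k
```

Product of even numbers 2 to 12
`mult` takes the values: 1 → 2 → 8 → 48 → 384 → 3840 → 46080

Answer: 46080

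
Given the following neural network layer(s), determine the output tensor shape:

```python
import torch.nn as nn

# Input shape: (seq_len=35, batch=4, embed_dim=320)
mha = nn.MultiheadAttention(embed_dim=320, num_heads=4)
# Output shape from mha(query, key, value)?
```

Input: (35, 4, 320) -> Output: (35, 4, 320)

Answer: (35, 4, 320)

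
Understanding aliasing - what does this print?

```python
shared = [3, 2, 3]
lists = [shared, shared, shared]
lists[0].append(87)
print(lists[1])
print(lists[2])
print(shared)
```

Key concept: list of same reference.
Step by step:
`shared = [3, 2, 3]` → shared = [3, 2, 3]
`lists = [shared, shared, shared]` → lists = [[3, 2, 3], [3, 2, 3], [3, 2, 3]]
`lists[0].append(87)` → shared = [3, 2, 3, 87]; lists = [[3, 2, 3, 87], [3, 2, 3, 87], [3, 2, 3, 87]]
`print(lists[1])` → prints [3, 2, 3, 87]
`print(lists[2])` → prints [3, 2, 3, 87]
`print(shared)` → prints [3, 2, 3, 87]

Answer:
[3, 2, 3, 87]
[3, 2, 3, 87]
[3, 2, 3, 87]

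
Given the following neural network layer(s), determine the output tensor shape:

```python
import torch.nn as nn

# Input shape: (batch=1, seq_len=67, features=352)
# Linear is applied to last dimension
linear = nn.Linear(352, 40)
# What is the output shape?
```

Input: (1, 67, 352) -> Output: (1, 67, 40)

Answer: (1, 67, 40)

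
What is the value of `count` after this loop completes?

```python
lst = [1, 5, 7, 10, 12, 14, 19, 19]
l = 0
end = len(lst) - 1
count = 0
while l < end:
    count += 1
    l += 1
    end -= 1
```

Iterations until pointers meet (list length 8)
`count` takes the values: 0 → 1 → 2 → 3 → 4

Answer: 4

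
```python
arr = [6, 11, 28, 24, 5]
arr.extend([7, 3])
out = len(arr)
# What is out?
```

Trace:
`arr = [6, 11, 28, 24, 5]` → arr = [6, 11, 28, 24, 5]
`arr.extend([7, 3])` → arr = [6, 11, 28, 24, 5, 7, 3]
`out = len(arr)` → out = 7
So out = 7

Answer: 7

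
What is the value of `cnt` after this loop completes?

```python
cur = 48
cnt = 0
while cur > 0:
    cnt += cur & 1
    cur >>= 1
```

Count set bits in 48 (binary: 0b110000)
`cnt` takes the values: 0 → 1 → 2

Answer: 2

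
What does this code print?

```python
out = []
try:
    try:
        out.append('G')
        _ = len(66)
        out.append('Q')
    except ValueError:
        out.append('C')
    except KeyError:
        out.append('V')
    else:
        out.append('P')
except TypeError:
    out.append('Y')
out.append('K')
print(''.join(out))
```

Execution trace: 'G' (try body) → 'Y' (outer except TypeError) → 'K' (after the try/except). Output: GYK

Answer: GYK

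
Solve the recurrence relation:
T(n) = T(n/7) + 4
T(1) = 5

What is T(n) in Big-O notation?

Each step divides n by 7 and adds 4. After log_7(n) steps we reach T(1)=5. So T(n) = 4·log_7(n) + 5 = O(log n).

Answer: O(log n)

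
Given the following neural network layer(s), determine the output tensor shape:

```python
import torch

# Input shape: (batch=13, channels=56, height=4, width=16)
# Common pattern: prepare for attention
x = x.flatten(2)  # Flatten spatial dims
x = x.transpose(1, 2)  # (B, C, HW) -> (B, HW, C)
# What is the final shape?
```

Input: (13, 56, 4, 16) -> after flatten(2): (13, 56, 64) -> Output: (13, 64, 56)

Answer: (13, 64, 56)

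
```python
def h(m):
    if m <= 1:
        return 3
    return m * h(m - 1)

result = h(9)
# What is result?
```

h(9) = 9 * 8 * 7 * 6 * 5 * 4 * 3 * 2 * 3 = 1088640

Answer: 1088640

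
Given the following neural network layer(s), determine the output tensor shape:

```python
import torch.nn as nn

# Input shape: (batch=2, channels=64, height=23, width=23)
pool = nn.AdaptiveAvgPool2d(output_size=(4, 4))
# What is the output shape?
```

Input: (2, 64, 23, 23) -> Output: (2, 64, 4, 4)

Answer: (2, 64, 4, 4)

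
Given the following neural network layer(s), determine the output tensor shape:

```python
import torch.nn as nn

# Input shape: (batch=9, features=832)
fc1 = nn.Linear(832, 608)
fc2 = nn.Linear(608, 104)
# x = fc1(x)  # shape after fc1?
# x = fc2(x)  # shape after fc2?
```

Input: (9, 832) -> after fc1: (9, 608) -> Output: (9, 104)

Answer: (9, 104)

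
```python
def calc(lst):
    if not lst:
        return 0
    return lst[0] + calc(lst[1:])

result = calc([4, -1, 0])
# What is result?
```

4 + (-1) + 0 + 0 = 3

Answer: 3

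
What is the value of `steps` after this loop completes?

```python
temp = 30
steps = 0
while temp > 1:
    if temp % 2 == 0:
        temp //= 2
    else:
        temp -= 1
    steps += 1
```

Steps to reduce 30 to 1
`steps` takes the values: 0 → 1 → 2 → 3 → 4 → 5 → 6 → 7

Answer: 7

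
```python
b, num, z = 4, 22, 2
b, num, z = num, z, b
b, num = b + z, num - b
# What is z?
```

Trace:
`b, num, z = 4, 22, 2` → b = 4; num = 22; z = 2
`b, num, z = num, z, b` → b = 22; num = 2; z = 4
`b, num = b + z, num - b` → b = 26; num = -20
So z = 4

Answer: 4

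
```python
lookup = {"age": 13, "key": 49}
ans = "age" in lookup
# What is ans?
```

Trace:
`lookup = {"age": 13, "key": 49}` → lookup = {'age': 13, 'key': 49}
`ans = "age" in lookup` → ans = True
So ans = True

Answer: True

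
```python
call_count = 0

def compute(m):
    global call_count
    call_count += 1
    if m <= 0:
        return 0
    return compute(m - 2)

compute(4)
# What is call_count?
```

Linear recursion stepping by 2: 3 calls from m=4 down to ≤0.

Answer: 3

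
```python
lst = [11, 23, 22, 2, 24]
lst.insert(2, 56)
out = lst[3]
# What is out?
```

Trace:
`lst = [11, 23, 22, 2, 24]` → lst = [11, 23, 22, 2, 24]
`lst.insert(2, 56)` → lst = [11, 23, 56, 22, 2, 24]
`out = lst[3]` → out = 22
So out = 22

Answer: 22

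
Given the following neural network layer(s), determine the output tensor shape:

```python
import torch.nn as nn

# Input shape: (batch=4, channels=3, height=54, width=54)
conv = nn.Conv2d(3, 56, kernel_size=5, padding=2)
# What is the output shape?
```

Input: (4, 3, 54, 54) -> Output: (4, 56, 54, 54)

Answer: (4, 56, 54, 54)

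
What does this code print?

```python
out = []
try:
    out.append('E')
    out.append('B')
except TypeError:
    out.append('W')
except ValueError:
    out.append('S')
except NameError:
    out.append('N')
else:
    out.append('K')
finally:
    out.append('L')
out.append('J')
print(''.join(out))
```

Execution trace: 'E' (try body) → 'B' (try body, no exception) → 'K' (else) → 'L' (finally) → 'J' (after the try/except). Output: EBKLJ

Answer: EBKLJ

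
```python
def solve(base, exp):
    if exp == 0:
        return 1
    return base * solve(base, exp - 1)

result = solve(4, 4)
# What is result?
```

solve(4, 4) = 4 * 4 * 4 * 4 = 256

Answer: 256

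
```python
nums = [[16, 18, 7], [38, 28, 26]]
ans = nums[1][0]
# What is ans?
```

Trace:
`nums = [[16, 18, 7], [38, 28, 26]]` → nums = [[16, 18, 7], [38, 28, 26]]
`ans = nums[1][0]` → ans = 38
So ans = 38

Answer: 38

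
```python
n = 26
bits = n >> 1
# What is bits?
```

Trace:
`n = 26` → n = 26
`bits = n >> 1` → bits = 13
So bits = 13

Answer: 13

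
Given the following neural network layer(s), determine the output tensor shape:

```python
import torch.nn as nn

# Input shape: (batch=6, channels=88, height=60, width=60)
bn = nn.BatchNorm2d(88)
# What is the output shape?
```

Input: (6, 88, 60, 60) -> Output: (6, 88, 60, 60)

Answer: (6, 88, 60, 60)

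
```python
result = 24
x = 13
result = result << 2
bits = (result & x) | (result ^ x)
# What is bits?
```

Trace:
`result = 24` → result = 24
`x = 13` → x = 13
`result = result << 2` → result = 96
`bits = (result & x) | (result ^ x)` → bits = 109
So bits = 109

Answer: 109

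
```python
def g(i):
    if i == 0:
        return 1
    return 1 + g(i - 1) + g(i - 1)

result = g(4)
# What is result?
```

g(i) = 1 + 2·g(i-1), g(0)=1. Closed form: (1+1)·2^4 - 1 = 31.

Answer: 31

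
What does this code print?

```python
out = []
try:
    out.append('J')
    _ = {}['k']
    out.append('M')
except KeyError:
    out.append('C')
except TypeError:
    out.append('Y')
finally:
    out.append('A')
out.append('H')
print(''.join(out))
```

Execution trace: 'J' (try body) → 'C' (except KeyError) → 'A' (finally) → 'H' (after the try/except). Output: JCAH

Answer: JCAH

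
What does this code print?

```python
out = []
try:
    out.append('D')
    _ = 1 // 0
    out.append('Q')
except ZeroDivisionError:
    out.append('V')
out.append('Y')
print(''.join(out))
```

Execution trace: 'D' (try body) → 'V' (except ZeroDivisionError) → 'Y' (after the try/except). Output: DVY

Answer: DVY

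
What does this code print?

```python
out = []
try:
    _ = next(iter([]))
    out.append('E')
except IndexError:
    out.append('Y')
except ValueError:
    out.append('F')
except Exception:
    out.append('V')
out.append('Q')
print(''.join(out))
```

Execution trace: 'V' (except Exception) → 'Q' (after the try/except). Output: VQ

Answer: VQ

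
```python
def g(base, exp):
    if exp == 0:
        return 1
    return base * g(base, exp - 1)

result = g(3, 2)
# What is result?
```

g(3, 2) = 3 * 3 = 9

Answer: 9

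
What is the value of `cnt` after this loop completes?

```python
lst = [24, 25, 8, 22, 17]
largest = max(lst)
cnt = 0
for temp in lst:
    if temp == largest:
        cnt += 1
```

Count of max value 25 in [24, 25, 8, 22, 17]
`cnt` takes the values: 0 → 1

Answer: 1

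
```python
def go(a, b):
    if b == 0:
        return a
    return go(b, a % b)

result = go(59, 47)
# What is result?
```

go(59, 47) -> go(47, 12) -> go(12, 11) -> go(11, 1) -> go(1, 0) -> 1

Answer: 1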